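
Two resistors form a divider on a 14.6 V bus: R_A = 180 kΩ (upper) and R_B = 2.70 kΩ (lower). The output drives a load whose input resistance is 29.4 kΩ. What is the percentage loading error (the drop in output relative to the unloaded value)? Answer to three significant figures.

Unloaded V = 14.6 × 2.70/182.7 = 0.21576 V.
Loaded: R_B‖R_L = 2.473 kΩ, giving V = 14.6 × 2.473/182.5 = 0.19786 V.
Drop = (0.21576 − 0.19786) / 0.21576 = 8.30 %.

8.30 %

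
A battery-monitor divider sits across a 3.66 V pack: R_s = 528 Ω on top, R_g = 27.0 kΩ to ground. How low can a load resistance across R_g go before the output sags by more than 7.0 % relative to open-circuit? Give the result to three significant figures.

Output resistance R_th = R_s‖R_g = (528 × 27000)/27530 = 517.9 Ω.
The fractional drop is R_th/(R_th + R_L); requiring this ≤ 0.0700 gives R_L ≥ R_th(1/0.0700 − 1) = 517.9 × 13.29 = 6.88 kΩ.

R_L(min) ≈ 6.88 kΩ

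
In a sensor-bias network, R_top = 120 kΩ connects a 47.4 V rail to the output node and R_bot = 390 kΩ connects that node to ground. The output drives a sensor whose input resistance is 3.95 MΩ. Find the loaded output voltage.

V_out ≈ 35.4 V

The load sits in parallel with R_bot: R_bot‖R_L = (390 × 3950) / (390 + 3950) = 355.0 kΩ.
V_out = 47.4 × 355.0 / (120 + 355.0) = 47.4 × 355.0/475.0 = 35.4 V.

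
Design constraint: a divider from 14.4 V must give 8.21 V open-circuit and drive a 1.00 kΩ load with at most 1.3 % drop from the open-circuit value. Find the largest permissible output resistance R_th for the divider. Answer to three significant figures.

R_th ≤ 13.2 Ω

Loading drop = R_th/(R_th + R_L) ≤ 0.0130, so R_th ≤ R_L · ε/(1−ε) = 1.00 kΩ × 0.0130/0.9870 = 13.2 Ω.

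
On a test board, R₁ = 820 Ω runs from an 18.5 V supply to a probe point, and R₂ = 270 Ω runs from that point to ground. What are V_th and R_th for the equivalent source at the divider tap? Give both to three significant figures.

V_th is the open-circuit tap voltage: 18.5 × 270/(820 + 270) = 4.58 V.
With the supply zeroed, R₁ and R₂ appear in parallel from the tap: R_th = R₁‖R₂ = (820 × 270)/1090 = 203 Ω.

V_th = 4.58 V, R_th = 203 Ω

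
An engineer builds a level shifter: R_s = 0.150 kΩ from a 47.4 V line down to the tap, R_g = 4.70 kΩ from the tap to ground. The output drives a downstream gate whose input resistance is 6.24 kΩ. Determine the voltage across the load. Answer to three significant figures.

V_out ≈ 44.9 V

The load sits in parallel with R_g: R_g‖R_L = (4700 × 6240) / (4700 + 6240) = 2681 Ω.
V_out = 47.4 × 2681 / (150 + 2681) = 47.4 × 2681/2831 = 44.9 V.
(Unloaded it would have been 45.9 V.)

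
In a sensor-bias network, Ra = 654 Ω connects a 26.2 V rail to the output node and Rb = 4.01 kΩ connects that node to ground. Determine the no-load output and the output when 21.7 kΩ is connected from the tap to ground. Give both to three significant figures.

Unloaded: 22.5 V; loaded: 22.0 V

Open-circuit: V = 26.2 × 4010/(654 + 4010) = 22.5 V.
With the load, Rb becomes Rb‖R_L = 3385 Ω, so V = 26.2 × 3385/4039 = 22.0 V.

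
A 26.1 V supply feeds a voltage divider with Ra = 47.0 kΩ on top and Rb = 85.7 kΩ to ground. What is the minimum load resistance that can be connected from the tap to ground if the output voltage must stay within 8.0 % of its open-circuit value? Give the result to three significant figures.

Output resistance R_th = Ra‖Rb = (47.0 × 85.7)/132.7 = 30.35 kΩ.
The fractional drop is R_th/(R_th + R_L); requiring this ≤ 0.0800 gives R_L ≥ R_th(1/0.0800 − 1) = 30.35 × 11.50 = 349 kΩ.

R_L(min) ≈ 349 kΩ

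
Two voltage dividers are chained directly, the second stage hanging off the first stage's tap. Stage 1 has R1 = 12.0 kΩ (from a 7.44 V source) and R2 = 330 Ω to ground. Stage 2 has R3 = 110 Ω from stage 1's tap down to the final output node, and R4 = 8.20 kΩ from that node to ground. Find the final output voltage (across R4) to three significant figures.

V_out ≈ 0.189 V

Stage 2 presents R3+R4 = 8310 Ω as a load on stage 1's tap.
Stage 1's lower leg becomes R2‖(R3+R4) = 317.4 Ω, so V_mid = 7.44 × 317.4/12320 = 0.1917 V.
Stage 2 is itself unloaded: V_out = V_mid × R4/(R3+R4) = 0.1917 × 8200/8310 = 0.189 V.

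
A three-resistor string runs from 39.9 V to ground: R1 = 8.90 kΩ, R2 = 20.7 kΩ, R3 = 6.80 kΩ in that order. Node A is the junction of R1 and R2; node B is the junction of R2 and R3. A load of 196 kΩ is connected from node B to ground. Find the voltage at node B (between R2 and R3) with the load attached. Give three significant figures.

At node B, R3 is in parallel with the load: R3‖R_L = 6.572 kΩ.
Below node A the resistance is R2 + (R3‖R_L) = 27.27 kΩ, so V_A = 39.9 × 27.27/36.17 = 30.08 V.
Then V_B = V_A × (R3‖R_L)/(R2 + R3‖R_L) = 30.08 × 6.572/27.27 = 7.25 V.

V ≈ 7.25 V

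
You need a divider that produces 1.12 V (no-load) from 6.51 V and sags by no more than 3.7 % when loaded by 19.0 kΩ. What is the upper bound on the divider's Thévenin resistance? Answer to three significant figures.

Loading drop = R_th/(R_th + R_L) ≤ 0.0370, so R_th ≤ R_L · ε/(1−ε) = 19.0 kΩ × 0.0370/0.9630 = 730 Ω.

R_th ≤ 730 Ω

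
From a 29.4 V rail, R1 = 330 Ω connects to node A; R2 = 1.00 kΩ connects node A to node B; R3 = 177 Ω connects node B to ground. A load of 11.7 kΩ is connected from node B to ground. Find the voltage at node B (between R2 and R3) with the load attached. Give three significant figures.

V ≈ 3.41 V

At node B, R3 is in parallel with the load: R3‖R_L = 174.4 Ω.
Below node A the resistance is R2 + (R3‖R_L) = 1174 Ω, so V_A = 29.4 × 1174/1504 = 22.95 V.
Then V_B = V_A × (R3‖R_L)/(R2 + R3‖R_L) = 22.95 × 174.4/1174 = 3.41 V.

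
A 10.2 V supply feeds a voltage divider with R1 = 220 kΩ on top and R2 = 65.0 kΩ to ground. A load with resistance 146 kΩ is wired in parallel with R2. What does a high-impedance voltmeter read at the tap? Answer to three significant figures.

The load sits in parallel with R2: R2‖R_L = (65.0 × 146) / (65.0 + 146) = 44.98 kΩ.
V_out = 10.2 × 44.98 / (220 + 44.98) = 10.2 × 44.98/265.0 = 1.73 V.

V_out ≈ 1.73 V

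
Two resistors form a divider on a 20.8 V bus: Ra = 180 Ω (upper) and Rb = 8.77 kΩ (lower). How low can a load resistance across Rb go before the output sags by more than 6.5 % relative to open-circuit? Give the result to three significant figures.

R_L(min) ≈ 2.54 kΩ

Output resistance R_th = Ra‖Rb = (180 × 8770)/8950 = 176.4 Ω.
The fractional drop is R_th/(R_th + R_L); requiring this ≤ 0.0650 gives R_L ≥ R_th(1/0.0650 − 1) = 176.4 × 14.38 = 2.54 kΩ.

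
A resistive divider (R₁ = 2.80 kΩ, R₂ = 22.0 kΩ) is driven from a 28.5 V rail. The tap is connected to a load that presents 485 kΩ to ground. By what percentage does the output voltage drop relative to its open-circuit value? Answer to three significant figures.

The divider's output (Thévenin) resistance is R₁‖R₂ = 2.484 kΩ.
Fractional drop under load = R_th/(R_th + R_L) = 2.484 / (2.484 + 485) = 0.005095.
So the output falls by 0.510 %.

0.510 %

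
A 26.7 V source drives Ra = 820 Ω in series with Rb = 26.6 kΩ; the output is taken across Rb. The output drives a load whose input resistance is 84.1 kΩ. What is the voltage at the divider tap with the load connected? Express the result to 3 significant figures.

The load sits in parallel with Rb: Rb‖R_L = (26600 × 84100) / (26600 + 84100) = 20210 Ω.
V_out = 26.7 × 20210 / (820 + 20210) = 26.7 × 20210/21030 = 25.7 V.

V_out ≈ 25.7 V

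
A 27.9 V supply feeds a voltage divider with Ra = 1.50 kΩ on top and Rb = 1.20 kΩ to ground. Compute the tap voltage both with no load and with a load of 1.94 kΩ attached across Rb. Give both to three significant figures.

Unloaded: 12.4 V; loaded: 9.23 V

Open-circuit: V = 27.9 × 1.20/(1.50 + 1.20) = 12.4 V.
With the load, Rb becomes Rb‖R_L = 0.7414 kΩ, so V = 27.9 × 0.7414/2.241 = 9.23 V.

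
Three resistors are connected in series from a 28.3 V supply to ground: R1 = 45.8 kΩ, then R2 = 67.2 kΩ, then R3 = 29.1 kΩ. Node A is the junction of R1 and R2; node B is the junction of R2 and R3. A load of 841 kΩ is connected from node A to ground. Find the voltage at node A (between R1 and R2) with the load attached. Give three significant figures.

Below node A the series string R2+R3 = 96.30 kΩ sits in parallel with the 841 kΩ load: 86.41 kΩ.
V_A = 28.3 × 86.41/(45.8 + 86.41) = 18.5 V.

V ≈ 18.5 V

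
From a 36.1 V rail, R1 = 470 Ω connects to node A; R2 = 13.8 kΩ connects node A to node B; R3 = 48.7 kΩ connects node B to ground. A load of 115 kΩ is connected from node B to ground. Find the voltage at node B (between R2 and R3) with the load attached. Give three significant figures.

At node B, R3 is in parallel with the load: R3‖R_L = 34210 Ω.
Below node A the resistance is R2 + (R3‖R_L) = 48010 Ω, so V_A = 36.1 × 48010/48480 = 35.75 V.
Then V_B = V_A × (R3‖R_L)/(R2 + R3‖R_L) = 35.75 × 34210/48010 = 25.5 V.

V ≈ 25.5 V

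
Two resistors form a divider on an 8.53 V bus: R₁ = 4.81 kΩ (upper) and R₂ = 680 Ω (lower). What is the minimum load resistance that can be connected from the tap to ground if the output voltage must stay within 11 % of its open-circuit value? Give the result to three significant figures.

R_L(min) ≈ 4.82 kΩ

Output resistance R_th = R₁‖R₂ = (4810 × 680)/5490 = 595.8 Ω.
The fractional drop is R_th/(R_th + R_L); requiring this ≤ 0.110 gives R_L ≥ R_th(1/0.110 − 1) = 595.8 × 8.091 = 4.82 kΩ.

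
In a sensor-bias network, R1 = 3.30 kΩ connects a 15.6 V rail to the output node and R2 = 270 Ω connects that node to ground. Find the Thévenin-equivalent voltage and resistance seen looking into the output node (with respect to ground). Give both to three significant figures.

V_th is the open-circuit tap voltage: 15.6 × 270/(3300 + 270) = 1.18 V.
With the supply zeroed, R1 and R2 appear in parallel from the tap: R_th = R1‖R2 = (3300 × 270)/3570 = 250 Ω.

V_th = 1.18 V, R_th = 250 Ω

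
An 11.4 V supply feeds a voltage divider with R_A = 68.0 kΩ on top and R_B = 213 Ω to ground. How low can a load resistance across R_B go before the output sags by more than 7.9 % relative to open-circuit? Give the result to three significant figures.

Output resistance R_th = R_A‖R_B = (68000 × 213)/68210 = 212.3 Ω.
The fractional drop is R_th/(R_th + R_L); requiring this ≤ 0.0790 gives R_L ≥ R_th(1/0.0790 − 1) = 212.3 × 11.66 = 2.48 kΩ.

R_L(min) ≈ 2.48 kΩ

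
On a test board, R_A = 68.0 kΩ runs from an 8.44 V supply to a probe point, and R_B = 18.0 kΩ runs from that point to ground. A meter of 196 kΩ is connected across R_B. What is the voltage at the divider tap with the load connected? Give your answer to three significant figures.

The load sits in parallel with R_B: R_B‖R_L = (18.0 × 196) / (18.0 + 196) = 16.49 kΩ.
V_out = 8.44 × 16.49 / (68.0 + 16.49) = 8.44 × 16.49/84.49 = 1.65 V.

V_out ≈ 1.65 V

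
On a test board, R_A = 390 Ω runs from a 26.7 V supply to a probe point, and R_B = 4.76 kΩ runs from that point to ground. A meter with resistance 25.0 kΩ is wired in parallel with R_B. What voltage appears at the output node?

The load sits in parallel with R_B: R_B‖R_L = (4760 × 25000) / (4760 + 25000) = 3999 Ω.
V_out = 26.7 × 3999 / (390 + 3999) = 26.7 × 3999/4389 = 24.3 V.

V_out ≈ 24.3 V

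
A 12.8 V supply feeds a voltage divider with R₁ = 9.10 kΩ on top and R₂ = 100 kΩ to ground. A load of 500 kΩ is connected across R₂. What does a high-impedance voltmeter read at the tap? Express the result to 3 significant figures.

V_out ≈ 11.5 V

The load sits in parallel with R₂: R₂‖R_L = (100 × 500) / (100 + 500) = 83.33 kΩ.
V_out = 12.8 × 83.33 / (9.10 + 83.33) = 12.8 × 83.33/92.43 = 11.5 V.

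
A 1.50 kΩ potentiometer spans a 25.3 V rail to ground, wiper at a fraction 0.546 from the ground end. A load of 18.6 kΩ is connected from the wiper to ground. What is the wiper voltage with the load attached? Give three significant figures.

V ≈ 13.5 V

The wiper splits the pot into (1−α)R = 681.0 Ω above and αR = 819.0 Ω below.
Lower section ‖ load = 784.5 Ω.
V_wiper = 25.3 × 784.5/(681.0 + 784.5) = 13.5 V.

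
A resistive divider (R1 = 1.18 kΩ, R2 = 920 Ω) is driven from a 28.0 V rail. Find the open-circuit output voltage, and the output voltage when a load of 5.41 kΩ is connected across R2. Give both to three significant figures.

Open-circuit: V = 28.0 × 920/(1180 + 920) = 12.3 V.
With the load, R2 becomes R2‖R_L = 786.3 Ω, so V = 28.0 × 786.3/1966 = 11.2 V.

Unloaded: 12.3 V; loaded: 11.2 V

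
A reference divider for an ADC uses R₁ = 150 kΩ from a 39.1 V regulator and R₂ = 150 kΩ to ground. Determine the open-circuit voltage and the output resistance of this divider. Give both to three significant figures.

V_th = 19.6 V, R_th = 75.0 kΩ

V_th is the open-circuit tap voltage: 39.1 × 150/(150 + 150) = 19.6 V.
With the supply zeroed, R₁ and R₂ appear in parallel from the tap: R_th = R₁‖R₂ = (150 × 150)/300.0 = 75.0 kΩ.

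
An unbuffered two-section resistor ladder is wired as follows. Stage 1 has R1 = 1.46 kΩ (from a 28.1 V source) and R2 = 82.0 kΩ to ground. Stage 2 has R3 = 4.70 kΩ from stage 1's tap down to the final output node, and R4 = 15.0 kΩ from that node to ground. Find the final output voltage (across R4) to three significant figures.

Stage 2 presents R3+R4 = 19.70 kΩ as a load on stage 1's tap.
Stage 1's lower leg becomes R2‖(R3+R4) = 15.88 kΩ, so V_mid = 28.1 × 15.88/17.34 = 25.73 V.
Stage 2 is itself unloaded: V_out = V_mid × R4/(R3+R4) = 25.73 × 15.0/19.70 = 19.6 V.

V_out ≈ 19.6 V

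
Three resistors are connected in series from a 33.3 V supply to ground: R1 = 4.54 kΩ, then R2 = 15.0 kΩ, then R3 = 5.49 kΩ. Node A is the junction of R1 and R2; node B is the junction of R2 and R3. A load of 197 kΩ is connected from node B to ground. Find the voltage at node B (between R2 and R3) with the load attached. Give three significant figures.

V ≈ 7.15 V

At node B, R3 is in parallel with the load: R3‖R_L = 5.341 kΩ.
Below node A the resistance is R2 + (R3‖R_L) = 20.34 kΩ, so V_A = 33.3 × 20.34/24.88 = 27.22 V.
Then V_B = V_A × (R3‖R_L)/(R2 + R3‖R_L) = 27.22 × 5.341/20.34 = 7.15 V.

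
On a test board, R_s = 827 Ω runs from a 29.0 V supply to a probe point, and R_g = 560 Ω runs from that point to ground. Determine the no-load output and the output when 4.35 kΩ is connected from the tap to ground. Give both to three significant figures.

Open-circuit: V = 29.0 × 560/(827 + 560) = 11.7 V.
With the load, R_g becomes R_g‖R_L = 496.1 Ω, so V = 29.0 × 496.1/1323 = 10.9 V.

Unloaded: 11.7 V; loaded: 10.9 V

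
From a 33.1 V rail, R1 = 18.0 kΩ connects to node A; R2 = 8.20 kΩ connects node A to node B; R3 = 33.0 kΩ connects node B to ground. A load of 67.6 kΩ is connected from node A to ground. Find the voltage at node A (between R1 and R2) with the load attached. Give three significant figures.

V ≈ 19.4 V

Below node A the series string R2+R3 = 41.20 kΩ sits in parallel with the 67.6 kΩ load: 25.60 kΩ.
V_A = 33.1 × 25.60/(18.0 + 25.60) = 19.4 V.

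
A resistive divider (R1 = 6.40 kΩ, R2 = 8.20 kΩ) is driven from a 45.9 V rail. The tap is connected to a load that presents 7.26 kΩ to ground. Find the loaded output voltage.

V_out ≈ 17.2 V

The load sits in parallel with R2: R2‖R_L = (8.20 × 7.26) / (8.20 + 7.26) = 3.851 kΩ.
V_out = 45.9 × 3.851 / (6.40 + 3.851) = 45.9 × 3.851/10.25 = 17.2 V.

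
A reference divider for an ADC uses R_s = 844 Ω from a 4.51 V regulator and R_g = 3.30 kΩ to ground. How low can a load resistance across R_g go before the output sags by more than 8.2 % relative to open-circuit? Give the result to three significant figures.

Output resistance R_th = R_s‖R_g = (844 × 3300)/4144 = 672.1 Ω.
The fractional drop is R_th/(R_th + R_L); requiring this ≤ 0.0820 gives R_L ≥ R_th(1/0.0820 − 1) = 672.1 × 11.20 = 7.52 kΩ.

R_L(min) ≈ 7.52 kΩ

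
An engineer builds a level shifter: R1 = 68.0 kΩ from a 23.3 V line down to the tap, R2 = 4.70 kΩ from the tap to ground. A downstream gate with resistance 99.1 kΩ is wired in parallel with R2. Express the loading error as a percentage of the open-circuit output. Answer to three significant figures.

The divider's output (Thévenin) resistance is R1‖R2 = 4.396 kΩ.
Fractional drop under load = R_th/(R_th + R_L) = 4.396 / (4.396 + 99.1) = 0.04248.
So the output falls by 4.25 %.

4.25 %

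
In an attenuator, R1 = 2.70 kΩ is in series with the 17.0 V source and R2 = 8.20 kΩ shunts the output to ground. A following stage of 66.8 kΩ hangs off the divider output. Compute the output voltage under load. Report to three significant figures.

V_out ≈ 12.4 V

The load sits in parallel with R2: R2‖R_L = (8.20 × 66.8) / (8.20 + 66.8) = 7.303 kΩ.
V_out = 17.0 × 7.303 / (2.70 + 7.303) = 17.0 × 7.303/10.00 = 12.4 V.
(Unloaded it would have been 12.8 V.)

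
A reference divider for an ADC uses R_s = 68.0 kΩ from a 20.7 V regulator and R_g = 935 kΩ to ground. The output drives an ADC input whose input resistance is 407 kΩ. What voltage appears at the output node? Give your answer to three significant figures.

The load sits in parallel with R_g: R_g‖R_L = (935 × 407) / (935 + 407) = 283.6 kΩ.
V_out = 20.7 × 283.6 / (68.0 + 283.6) = 20.7 × 283.6/351.6 = 16.7 V.

V_out ≈ 16.7 V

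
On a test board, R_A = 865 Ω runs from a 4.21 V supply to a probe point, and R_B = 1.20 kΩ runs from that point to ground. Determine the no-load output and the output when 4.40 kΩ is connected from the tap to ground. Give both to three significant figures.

Open-circuit: V = 4.21 × 1200/(865 + 1200) = 2.45 V.
With the load, R_B becomes R_B‖R_L = 942.9 Ω, so V = 4.21 × 942.9/1808 = 2.20 V.

Unloaded: 2.45 V; loaded: 2.20 V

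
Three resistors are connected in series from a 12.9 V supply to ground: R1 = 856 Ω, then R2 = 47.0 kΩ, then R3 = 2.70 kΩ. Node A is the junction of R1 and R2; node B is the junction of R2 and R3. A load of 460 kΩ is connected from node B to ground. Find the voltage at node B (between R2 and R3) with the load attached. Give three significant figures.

At node B, R3 is in parallel with the load: R3‖R_L = 2684 Ω.
Below node A the resistance is R2 + (R3‖R_L) = 49680 Ω, so V_A = 12.9 × 49680/50540 = 12.68 V.
Then V_B = V_A × (R3‖R_L)/(R2 + R3‖R_L) = 12.68 × 2684/49680 = 0.685 V.

V ≈ 0.685 V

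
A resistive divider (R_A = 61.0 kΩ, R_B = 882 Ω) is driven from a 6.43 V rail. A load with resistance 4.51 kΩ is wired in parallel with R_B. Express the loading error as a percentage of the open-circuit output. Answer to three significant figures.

Unloaded V = 6.43 × 882/61880 = 0.09165 V.
Loaded: R_B‖R_L = 737.7 Ω, giving V = 6.43 × 737.7/61740 = 0.07683 V.
Drop = (0.09165 − 0.07683) / 0.09165 = 16.2 %.

16.2 %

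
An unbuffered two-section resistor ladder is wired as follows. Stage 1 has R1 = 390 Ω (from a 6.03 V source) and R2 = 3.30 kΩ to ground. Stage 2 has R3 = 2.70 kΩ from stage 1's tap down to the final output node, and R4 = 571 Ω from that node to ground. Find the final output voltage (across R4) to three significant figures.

V_out ≈ 0.851 V

Stage 2 presents R3+R4 = 3271 Ω as a load on stage 1's tap.
Stage 1's lower leg becomes R2‖(R3+R4) = 1643 Ω, so V_mid = 6.03 × 1643/2033 = 4.873 V.
Stage 2 is itself unloaded: V_out = V_mid × R4/(R3+R4) = 4.873 × 571/3271 = 0.851 V.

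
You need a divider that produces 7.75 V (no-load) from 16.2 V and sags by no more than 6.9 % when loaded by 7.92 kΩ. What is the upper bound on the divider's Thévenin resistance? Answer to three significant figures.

Loading drop = R_th/(R_th + R_L) ≤ 0.0690, so R_th ≤ R_L · ε/(1−ε) = 7.92 kΩ × 0.0690/0.9310 = 587 Ω.
(Any R1, R2 with R2/(R1+R2) = 0.478 and R1‖R2 ≤ 587 Ω will meet the spec.)

R_th ≤ 587 Ω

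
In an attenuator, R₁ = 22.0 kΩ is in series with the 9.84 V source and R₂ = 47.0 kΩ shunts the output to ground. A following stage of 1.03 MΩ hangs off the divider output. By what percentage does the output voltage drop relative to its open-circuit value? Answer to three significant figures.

1.43 %

The divider's output (Thévenin) resistance is R₁‖R₂ = 14.99 kΩ.
Fractional drop under load = R_th/(R_th + R_L) = 14.99 / (14.99 + 1030) = 0.01434.
So the output falls by 1.43 %.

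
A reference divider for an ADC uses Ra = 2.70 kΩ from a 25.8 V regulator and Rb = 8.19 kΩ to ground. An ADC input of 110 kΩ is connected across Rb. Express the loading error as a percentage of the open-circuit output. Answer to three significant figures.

1.81 %

The divider's output (Thévenin) resistance is Ra‖Rb = 2.031 kΩ.
Fractional drop under load = R_th/(R_th + R_L) = 2.031 / (2.031 + 110) = 0.01813.
So the output falls by 1.81 %.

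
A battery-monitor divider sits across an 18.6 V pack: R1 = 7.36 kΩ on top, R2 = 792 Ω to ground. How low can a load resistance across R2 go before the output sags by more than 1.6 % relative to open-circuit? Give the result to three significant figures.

Output resistance R_th = R1‖R2 = (7360 × 792)/8152 = 715.1 Ω.
The fractional drop is R_th/(R_th + R_L); requiring this ≤ 0.0160 gives R_L ≥ R_th(1/0.0160 − 1) = 715.1 × 61.50 = 44.0 kΩ.

R_L(min) ≈ 44.0 kΩ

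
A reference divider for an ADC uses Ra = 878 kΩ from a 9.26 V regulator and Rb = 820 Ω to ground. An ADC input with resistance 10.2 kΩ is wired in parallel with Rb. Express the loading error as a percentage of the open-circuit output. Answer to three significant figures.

7.43 %

The divider's output (Thévenin) resistance is Ra‖Rb = 819.2 Ω.
Fractional drop under load = R_th/(R_th + R_L) = 819.2 / (819.2 + 10200) = 0.07435.
So the output falls by 7.43 %.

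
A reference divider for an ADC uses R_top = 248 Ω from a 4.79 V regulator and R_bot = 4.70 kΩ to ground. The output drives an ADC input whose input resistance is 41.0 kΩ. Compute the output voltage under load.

The load sits in parallel with R_bot: R_bot‖R_L = (4700 × 41000) / (4700 + 41000) = 4217 Ω.
V_out = 4.79 × 4217 / (248 + 4217) = 4.79 × 4217/4465 = 4.52 V.

V_out ≈ 4.52 V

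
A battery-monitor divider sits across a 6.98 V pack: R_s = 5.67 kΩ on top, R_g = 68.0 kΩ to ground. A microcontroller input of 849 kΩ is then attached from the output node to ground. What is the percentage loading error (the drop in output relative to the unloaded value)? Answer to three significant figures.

0.613 %

The divider's output (Thévenin) resistance is R_s‖R_g = 5.234 kΩ.
Fractional drop under load = R_th/(R_th + R_L) = 5.234 / (5.234 + 849) = 0.006127.
So the output falls by 0.613 %.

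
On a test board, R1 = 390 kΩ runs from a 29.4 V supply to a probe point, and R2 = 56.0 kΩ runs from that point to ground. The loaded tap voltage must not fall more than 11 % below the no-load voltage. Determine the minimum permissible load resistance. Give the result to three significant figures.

Output resistance R_th = R1‖R2 = (390 × 56.0)/446.0 = 48.97 kΩ.
The fractional drop is R_th/(R_th + R_L); requiring this ≤ 0.110 gives R_L ≥ R_th(1/0.110 − 1) = 48.97 × 8.091 = 396 kΩ.

R_L(min) ≈ 396 kΩ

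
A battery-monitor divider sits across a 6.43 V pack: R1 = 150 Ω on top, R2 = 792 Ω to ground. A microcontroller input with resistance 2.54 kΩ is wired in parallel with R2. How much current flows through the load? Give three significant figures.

I_L ≈ 2.03 mA

R2‖R_L = 603.7 Ω; V_out = 6.43 × 603.7/753.7 = 5.150 V.
I_L = V_out / R_L = 5.150 / 2.54 kΩ = 2.03 mA.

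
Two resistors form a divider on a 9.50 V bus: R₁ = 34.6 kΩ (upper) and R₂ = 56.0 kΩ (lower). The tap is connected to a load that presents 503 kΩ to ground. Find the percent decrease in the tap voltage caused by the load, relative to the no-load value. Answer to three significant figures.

The divider's output (Thévenin) resistance is R₁‖R₂ = 21.39 kΩ.
Fractional drop under load = R_th/(R_th + R_L) = 21.39 / (21.39 + 503) = 0.04078.
So the output falls by 4.08 %.

4.08 %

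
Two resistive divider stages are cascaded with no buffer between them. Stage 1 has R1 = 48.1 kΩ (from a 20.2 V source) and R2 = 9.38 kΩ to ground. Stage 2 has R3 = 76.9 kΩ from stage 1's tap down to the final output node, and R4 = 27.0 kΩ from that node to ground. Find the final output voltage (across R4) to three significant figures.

V_out ≈ 0.796 V

Stage 2 presents R3+R4 = 103.9 kΩ as a load on stage 1's tap.
Stage 1's lower leg becomes R2‖(R3+R4) = 8.603 kΩ, so V_mid = 20.2 × 8.603/56.70 = 3.065 V.
Stage 2 is itself unloaded: V_out = V_mid × R4/(R3+R4) = 3.065 × 27.0/103.9 = 0.796 V.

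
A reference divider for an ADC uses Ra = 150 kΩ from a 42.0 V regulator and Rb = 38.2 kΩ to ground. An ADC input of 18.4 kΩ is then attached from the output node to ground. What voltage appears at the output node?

V_out ≈ 3.21 V

The load sits in parallel with Rb: Rb‖R_L = (38.2 × 18.4) / (38.2 + 18.4) = 12.42 kΩ.
V_out = 42.0 × 12.42 / (150 + 12.42) = 42.0 × 12.42/162.4 = 3.21 V.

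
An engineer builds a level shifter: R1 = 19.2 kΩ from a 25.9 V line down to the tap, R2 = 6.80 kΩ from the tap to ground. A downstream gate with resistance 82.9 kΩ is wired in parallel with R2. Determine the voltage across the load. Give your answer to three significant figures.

V_out ≈ 6.39 V

The load sits in parallel with R2: R2‖R_L = (6.80 × 82.9) / (6.80 + 82.9) = 6.285 kΩ.
V_out = 25.9 × 6.285 / (19.2 + 6.285) = 25.9 × 6.285/25.48 = 6.39 V.
(Unloaded it would have been 6.77 V.)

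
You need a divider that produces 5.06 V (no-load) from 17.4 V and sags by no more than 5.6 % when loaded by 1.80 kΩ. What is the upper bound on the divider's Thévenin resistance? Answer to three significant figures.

Loading drop = R_th/(R_th + R_L) ≤ 0.0560, so R_th ≤ R_L · ε/(1−ε) = 1.80 kΩ × 0.0560/0.9440 = 107 Ω.
(Any R1, R2 with R2/(R1+R2) = 0.291 and R1‖R2 ≤ 107 Ω will meet the spec.)

R_th ≤ 107 Ω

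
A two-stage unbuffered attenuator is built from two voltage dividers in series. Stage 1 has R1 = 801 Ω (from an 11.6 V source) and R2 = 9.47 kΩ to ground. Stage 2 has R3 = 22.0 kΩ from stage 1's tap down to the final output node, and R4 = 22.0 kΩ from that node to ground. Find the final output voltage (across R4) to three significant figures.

V_out ≈ 5.26 V

Stage 2 presents R3+R4 = 44000 Ω as a load on stage 1's tap.
Stage 1's lower leg becomes R2‖(R3+R4) = 7793 Ω, so V_mid = 11.6 × 7793/8594 = 10.52 V.
Stage 2 is itself unloaded: V_out = V_mid × R4/(R3+R4) = 10.52 × 22000/44000 = 5.26 V.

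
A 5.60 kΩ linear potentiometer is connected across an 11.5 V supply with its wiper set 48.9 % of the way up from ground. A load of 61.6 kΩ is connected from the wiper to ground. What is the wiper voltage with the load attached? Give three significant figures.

V ≈ 5.50 V

The wiper splits the pot into (1−α)R = 2.862 kΩ above and αR = 2.738 kΩ below.
Lower section ‖ load = 2.622 kΩ.
V_wiper = 11.5 × 2.622/(2.862 + 2.622) = 5.50 V.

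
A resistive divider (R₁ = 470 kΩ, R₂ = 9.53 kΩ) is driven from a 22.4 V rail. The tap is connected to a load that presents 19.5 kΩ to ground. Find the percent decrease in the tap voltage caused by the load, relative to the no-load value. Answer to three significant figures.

The divider's output (Thévenin) resistance is R₁‖R₂ = 9.341 kΩ.
Fractional drop under load = R_th/(R_th + R_L) = 9.341 / (9.341 + 19.5) = 0.3239.
So the output falls by 32.4 %.

32.4 %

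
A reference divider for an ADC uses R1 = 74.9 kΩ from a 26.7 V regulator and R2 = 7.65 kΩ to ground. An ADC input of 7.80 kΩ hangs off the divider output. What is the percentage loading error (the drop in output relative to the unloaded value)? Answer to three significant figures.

The divider's output (Thévenin) resistance is R1‖R2 = 6.941 kΩ.
Fractional drop under load = R_th/(R_th + R_L) = 6.941 / (6.941 + 7.80) = 0.4709.
So the output falls by 47.1 %.

47.1 %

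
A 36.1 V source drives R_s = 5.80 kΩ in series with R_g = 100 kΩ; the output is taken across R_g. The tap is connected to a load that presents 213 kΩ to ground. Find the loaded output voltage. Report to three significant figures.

V_out ≈ 33.3 V

The load sits in parallel with R_g: R_g‖R_L = (100 × 213) / (100 + 213) = 68.05 kΩ.
V_out = 36.1 × 68.05 / (5.80 + 68.05) = 36.1 × 68.05/73.85 = 33.3 V.
(Unloaded it would have been 34.1 V.)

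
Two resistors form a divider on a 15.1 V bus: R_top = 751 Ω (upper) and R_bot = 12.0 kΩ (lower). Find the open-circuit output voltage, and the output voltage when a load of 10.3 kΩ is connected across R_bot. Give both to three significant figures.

Unloaded: 14.2 V; loaded: 13.3 V

Open-circuit: V = 15.1 × 12000/(751 + 12000) = 14.2 V.
With the load, R_bot becomes R_bot‖R_L = 5543 Ω, so V = 15.1 × 5543/6294 = 13.3 V.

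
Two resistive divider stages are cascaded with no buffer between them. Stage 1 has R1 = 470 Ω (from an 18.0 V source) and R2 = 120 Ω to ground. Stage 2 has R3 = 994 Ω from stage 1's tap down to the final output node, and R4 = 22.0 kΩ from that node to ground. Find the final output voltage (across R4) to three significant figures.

Stage 2 presents R3+R4 = 22990 Ω as a load on stage 1's tap.
Stage 1's lower leg becomes R2‖(R3+R4) = 119.4 Ω, so V_mid = 18.0 × 119.4/589.4 = 3.646 V.
Stage 2 is itself unloaded: V_out = V_mid × R4/(R3+R4) = 3.646 × 22000/22990 = 3.49 V.

V_out ≈ 3.49 V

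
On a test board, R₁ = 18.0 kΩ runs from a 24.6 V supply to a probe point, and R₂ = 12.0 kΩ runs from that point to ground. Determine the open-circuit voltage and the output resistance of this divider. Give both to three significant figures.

V_th is the open-circuit tap voltage: 24.6 × 12.0/(18.0 + 12.0) = 9.84 V.
With the supply zeroed, R₁ and R₂ appear in parallel from the tap: R_th = R₁‖R₂ = (18.0 × 12.0)/30.00 = 7.20 kΩ.

V_th = 9.84 V, R_th = 7.20 kΩ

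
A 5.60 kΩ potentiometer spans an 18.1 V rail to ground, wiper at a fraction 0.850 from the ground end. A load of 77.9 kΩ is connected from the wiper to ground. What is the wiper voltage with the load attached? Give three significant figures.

V ≈ 15.2 V

The wiper splits the pot into (1−α)R = 840.0 Ω above and αR = 4760 Ω below.
Lower section ‖ load = 4486 Ω.
V_wiper = 18.1 × 4486/(840.0 + 4486) = 15.2 V.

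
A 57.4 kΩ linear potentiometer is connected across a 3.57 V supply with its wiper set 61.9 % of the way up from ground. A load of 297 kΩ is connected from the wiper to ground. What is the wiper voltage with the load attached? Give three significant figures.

The wiper splits the pot into (1−α)R = 21.87 kΩ above and αR = 35.53 kΩ below.
Lower section ‖ load = 31.73 kΩ.
V_wiper = 3.57 × 31.73/(21.87 + 31.73) = 2.11 V.

V ≈ 2.11 V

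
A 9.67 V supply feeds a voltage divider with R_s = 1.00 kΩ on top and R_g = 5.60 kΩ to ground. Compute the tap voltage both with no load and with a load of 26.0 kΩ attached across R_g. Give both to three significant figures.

Unloaded: 8.20 V; loaded: 7.95 V

Open-circuit: V = 9.67 × 5.60/(1.00 + 5.60) = 8.20 V.
With the load, R_g becomes R_g‖R_L = 4.608 kΩ, so V = 9.67 × 4.608/5.608 = 7.95 V.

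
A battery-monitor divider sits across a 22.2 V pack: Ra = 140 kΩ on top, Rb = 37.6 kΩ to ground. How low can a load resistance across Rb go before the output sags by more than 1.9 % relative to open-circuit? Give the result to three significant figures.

Output resistance R_th = Ra‖Rb = (140 × 37.6)/177.6 = 29.64 kΩ.
The fractional drop is R_th/(R_th + R_L); requiring this ≤ 0.0190 gives R_L ≥ R_th(1/0.0190 − 1) = 29.64 × 51.63 = 1.53 MΩ.

R_L(min) ≈ 1.53 MΩ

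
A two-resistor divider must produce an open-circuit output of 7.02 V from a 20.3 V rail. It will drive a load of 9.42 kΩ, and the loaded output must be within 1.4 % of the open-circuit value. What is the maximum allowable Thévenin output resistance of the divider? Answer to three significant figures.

Loading drop = R_th/(R_th + R_L) ≤ 0.0140, so R_th ≤ R_L · ε/(1−ε) = 9.42 kΩ × 0.0140/0.9860 = 134 Ω.
(Any R1, R2 with R2/(R1+R2) = 0.346 and R1‖R2 ≤ 134 Ω will meet the spec.)

R_th ≤ 134 Ω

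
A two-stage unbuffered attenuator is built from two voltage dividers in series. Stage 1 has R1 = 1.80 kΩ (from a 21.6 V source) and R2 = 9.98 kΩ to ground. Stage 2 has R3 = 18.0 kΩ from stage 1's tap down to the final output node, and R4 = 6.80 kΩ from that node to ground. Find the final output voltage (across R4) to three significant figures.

V_out ≈ 4.73 V

Stage 2 presents R3+R4 = 24.80 kΩ as a load on stage 1's tap.
Stage 1's lower leg becomes R2‖(R3+R4) = 7.116 kΩ, so V_mid = 21.6 × 7.116/8.916 = 17.24 V.
Stage 2 is itself unloaded: V_out = V_mid × R4/(R3+R4) = 17.24 × 6.80/24.80 = 4.73 V.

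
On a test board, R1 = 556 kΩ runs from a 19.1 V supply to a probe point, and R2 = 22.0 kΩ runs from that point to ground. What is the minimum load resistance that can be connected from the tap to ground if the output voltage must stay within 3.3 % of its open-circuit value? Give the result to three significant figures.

R_L(min) ≈ 620 kΩ

Output resistance R_th = R1‖R2 = (556 × 22.0)/578.0 = 21.16 kΩ.
The fractional drop is R_th/(R_th + R_L); requiring this ≤ 0.0330 gives R_L ≥ R_th(1/0.0330 − 1) = 21.16 × 29.30 = 620 kΩ.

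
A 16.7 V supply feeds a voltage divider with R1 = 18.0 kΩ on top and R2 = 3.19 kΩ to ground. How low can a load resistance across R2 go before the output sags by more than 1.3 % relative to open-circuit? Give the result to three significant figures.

Output resistance R_th = R1‖R2 = (18.0 × 3.19)/21.19 = 2.710 kΩ.
The fractional drop is R_th/(R_th + R_L); requiring this ≤ 0.0130 gives R_L ≥ R_th(1/0.0130 − 1) = 2.710 × 75.92 = 206 kΩ.

R_L(min) ≈ 206 kΩ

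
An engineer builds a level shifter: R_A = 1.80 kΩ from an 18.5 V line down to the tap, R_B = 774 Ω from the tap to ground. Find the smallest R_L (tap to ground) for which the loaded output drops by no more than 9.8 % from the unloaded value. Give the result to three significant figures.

R_L(min) ≈ 4.98 kΩ

Output resistance R_th = R_A‖R_B = (1800 × 774)/2574 = 541.3 Ω.
The fractional drop is R_th/(R_th + R_L); requiring this ≤ 0.0980 gives R_L ≥ R_th(1/0.0980 − 1) = 541.3 × 9.204 = 4.98 kΩ.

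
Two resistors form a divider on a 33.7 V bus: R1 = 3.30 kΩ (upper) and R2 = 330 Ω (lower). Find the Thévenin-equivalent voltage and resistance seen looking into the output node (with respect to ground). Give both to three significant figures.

V_th is the open-circuit tap voltage: 33.7 × 330/(3300 + 330) = 3.06 V.
With the supply zeroed, R1 and R2 appear in parallel from the tap: R_th = R1‖R2 = (3300 × 330)/3630 = 300 Ω.

V_th = 3.06 V, R_th = 300 Ω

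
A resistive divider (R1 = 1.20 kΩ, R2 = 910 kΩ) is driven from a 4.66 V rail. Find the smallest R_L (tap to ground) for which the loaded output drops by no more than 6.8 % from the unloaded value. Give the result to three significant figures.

R_L(min) ≈ 16.4 kΩ

Output resistance R_th = R1‖R2 = (1.20 × 910)/911.2 = 1.198 kΩ.
The fractional drop is R_th/(R_th + R_L); requiring this ≤ 0.0680 gives R_L ≥ R_th(1/0.0680 − 1) = 1.198 × 13.71 = 16.4 kΩ.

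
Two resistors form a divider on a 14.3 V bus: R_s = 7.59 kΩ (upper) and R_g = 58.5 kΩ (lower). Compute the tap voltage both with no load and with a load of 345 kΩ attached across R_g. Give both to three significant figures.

Unloaded: 12.7 V; loaded: 12.4 V

Open-circuit: V = 14.3 × 58.5/(7.59 + 58.5) = 12.7 V.
With the load, R_g becomes R_g‖R_L = 50.02 kΩ, so V = 14.3 × 50.02/57.61 = 12.4 V.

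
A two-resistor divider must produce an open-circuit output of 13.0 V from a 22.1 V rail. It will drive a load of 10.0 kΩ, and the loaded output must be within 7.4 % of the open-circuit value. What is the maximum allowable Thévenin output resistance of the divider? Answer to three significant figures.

R_th ≤ 799 Ω

Loading drop = R_th/(R_th + R_L) ≤ 0.0740, so R_th ≤ R_L · ε/(1−ε) = 10.0 kΩ × 0.0740/0.9260 = 799 Ω.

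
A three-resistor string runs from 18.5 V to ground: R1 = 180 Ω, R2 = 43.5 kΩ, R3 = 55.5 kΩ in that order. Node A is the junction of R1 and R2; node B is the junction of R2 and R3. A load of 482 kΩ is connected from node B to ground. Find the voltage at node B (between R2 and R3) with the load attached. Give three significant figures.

At node B, R3 is in parallel with the load: R3‖R_L = 49770 Ω.
Below node A the resistance is R2 + (R3‖R_L) = 93270 Ω, so V_A = 18.5 × 93270/93450 = 18.46 V.
Then V_B = V_A × (R3‖R_L)/(R2 + R3‖R_L) = 18.46 × 49770/93270 = 9.85 V.

V ≈ 9.85 V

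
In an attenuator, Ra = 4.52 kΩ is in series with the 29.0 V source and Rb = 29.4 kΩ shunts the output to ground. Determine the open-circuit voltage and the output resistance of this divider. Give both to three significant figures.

V_th is the open-circuit tap voltage: 29.0 × 29.4/(4.52 + 29.4) = 25.1 V.
With the supply zeroed, Ra and Rb appear in parallel from the tap: R_th = Ra‖Rb = (4.52 × 29.4)/33.92 = 3.92 kΩ.

V_th = 25.1 V, R_th = 3.92 kΩ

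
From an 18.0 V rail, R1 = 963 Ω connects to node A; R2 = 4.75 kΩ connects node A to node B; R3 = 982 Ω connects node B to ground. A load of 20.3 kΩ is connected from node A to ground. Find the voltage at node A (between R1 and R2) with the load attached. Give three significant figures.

Below node A the series string R2+R3 = 5732 Ω sits in parallel with the 20300 Ω load: 4470 Ω.
V_A = 18.0 × 4470/(963 + 4470) = 14.8 V.

V ≈ 14.8 V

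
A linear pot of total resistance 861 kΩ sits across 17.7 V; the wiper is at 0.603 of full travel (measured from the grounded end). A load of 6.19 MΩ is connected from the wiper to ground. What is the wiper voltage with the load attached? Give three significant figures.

V ≈ 10.3 V

The wiper splits the pot into (1−α)R = 341.8 kΩ above and αR = 519.2 kΩ below.
Lower section ‖ load = 479.0 kΩ.
V_wiper = 17.7 × 479.0/(341.8 + 479.0) = 10.3 V.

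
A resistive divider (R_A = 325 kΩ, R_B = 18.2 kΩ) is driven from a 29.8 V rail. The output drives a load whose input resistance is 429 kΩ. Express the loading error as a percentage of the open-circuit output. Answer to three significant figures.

The divider's output (Thévenin) resistance is R_A‖R_B = 17.23 kΩ.
Fractional drop under load = R_th/(R_th + R_L) = 17.23 / (17.23 + 429) = 0.03862.
So the output falls by 3.86 %.

3.86 %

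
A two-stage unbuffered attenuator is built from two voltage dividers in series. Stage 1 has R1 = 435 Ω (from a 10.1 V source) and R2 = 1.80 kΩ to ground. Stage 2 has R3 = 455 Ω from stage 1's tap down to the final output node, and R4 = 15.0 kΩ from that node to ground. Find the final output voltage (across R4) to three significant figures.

V_out ≈ 7.72 V

Stage 2 presents R3+R4 = 15460 Ω as a load on stage 1's tap.
Stage 1's lower leg becomes R2‖(R3+R4) = 1612 Ω, so V_mid = 10.1 × 1612/2047 = 7.954 V.
Stage 2 is itself unloaded: V_out = V_mid × R4/(R3+R4) = 7.954 × 15000/15460 = 7.72 V.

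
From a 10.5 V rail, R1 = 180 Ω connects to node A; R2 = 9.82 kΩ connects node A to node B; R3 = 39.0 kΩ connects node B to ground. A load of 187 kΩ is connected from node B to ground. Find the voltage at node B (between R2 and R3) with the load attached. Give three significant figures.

At node B, R3 is in parallel with the load: R3‖R_L = 32270 Ω.
Below node A the resistance is R2 + (R3‖R_L) = 42090 Ω, so V_A = 10.5 × 42090/42270 = 10.46 V.
Then V_B = V_A × (R3‖R_L)/(R2 + R3‖R_L) = 10.46 × 32270/42090 = 8.02 V.

V ≈ 8.02 V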